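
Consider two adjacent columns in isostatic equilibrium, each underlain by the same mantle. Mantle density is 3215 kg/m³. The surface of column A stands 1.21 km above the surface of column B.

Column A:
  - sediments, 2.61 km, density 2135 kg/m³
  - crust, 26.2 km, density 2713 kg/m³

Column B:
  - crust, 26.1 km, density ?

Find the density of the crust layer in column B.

Take the compensation level at the base of the deeper column (depth z_c below the surface of column A) and equate Σ ρ_i t_i down to z_c; mantle fills any gap and the z_c terms cancel.
Column A: 2.61×2135 + 26.2×2713 + (z_c − 28.81)×3215
Column B: 1.21×0 + 26.1×ρ + (z_c − 1.21 − 26.1)×3215
The z_c×3215 term appears on both sides and cancels. Collect the known terms of each column as K = Σ(ρt)_known − 3215 × (depth of known layers): K_A = 76652.95 − 3215×28.81 = −15971.2; K_B = 0 − 3215×(1.21 + 26.1) = −87801.65.
Balance: K_A = K_B + 26.1×ρ, so ρ = (K_A − K_B)/26.1 = 71830.4/26.1 = 2750 kg/m³.

2750 kg/m³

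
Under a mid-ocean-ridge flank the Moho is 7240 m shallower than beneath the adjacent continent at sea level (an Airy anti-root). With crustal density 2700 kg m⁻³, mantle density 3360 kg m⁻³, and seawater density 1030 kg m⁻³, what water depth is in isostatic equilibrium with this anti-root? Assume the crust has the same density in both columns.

2860 m

Replacing a thickness d of crust by seawater at the top must be balanced by replacing crust with mantle at the base: d (ρ_c − ρ_w) = a (ρ_m − ρ_c).
d = a (ρ_m − ρ_c)/(ρ_c − ρ_w) = 7240 m × 660/1670 = 2860 m.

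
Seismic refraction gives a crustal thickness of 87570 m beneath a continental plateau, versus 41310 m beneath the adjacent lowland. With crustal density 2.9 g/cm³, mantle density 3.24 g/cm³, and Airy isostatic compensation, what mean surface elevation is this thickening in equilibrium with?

Excess crust Δ = 87570 m − 41310 m = 46260 m, split between elevation h and root r with h + r = Δ.
Airy balance ρ_c h = (ρ_m − ρ_c) r gives r = h ρ_c/(ρ_m − ρ_c), so h (1 + ρ_c/(ρ_m − ρ_c)) = Δ, i.e. h = Δ (ρ_m − ρ_c)/ρ_m.
h = 46260 m × 0.34/3.24 = 4850 m.

4850 m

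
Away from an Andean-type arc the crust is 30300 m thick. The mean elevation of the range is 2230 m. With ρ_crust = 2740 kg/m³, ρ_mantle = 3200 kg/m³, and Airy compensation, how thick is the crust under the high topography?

45800 m

Root depth r = h ρ_c / (ρ_m − ρ_c) = 2230 m × 2740 / 460 = 13280 m.
Total thickness = T + h + r = 30300 m + 2230 m + 13280 m = 45800 m.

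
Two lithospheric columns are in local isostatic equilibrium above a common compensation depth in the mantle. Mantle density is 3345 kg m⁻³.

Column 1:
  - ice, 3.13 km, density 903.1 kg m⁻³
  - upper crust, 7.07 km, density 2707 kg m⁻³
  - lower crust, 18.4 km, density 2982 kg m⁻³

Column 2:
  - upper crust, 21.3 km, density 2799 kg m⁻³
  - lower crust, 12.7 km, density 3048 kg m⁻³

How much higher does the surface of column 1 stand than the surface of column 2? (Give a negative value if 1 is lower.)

1.03 km

For any compensation level in the mantle, the mantle terms cancel and isostasy reduces to e = (Σt_1 − Σt_2) − (Σ(ρt)_1 − Σ(ρt)_2) / ρ_m.
Σt_1 = 28.6 km; Σt_2 = 34 km; Σ(ρt)_1 = 76833.993; Σ(ρt)_2 = 98328.3 (in km·kg m⁻³).
e = (28.6 − 34) − (76833.993 − 98328.3) / 3345 = 1.03 km.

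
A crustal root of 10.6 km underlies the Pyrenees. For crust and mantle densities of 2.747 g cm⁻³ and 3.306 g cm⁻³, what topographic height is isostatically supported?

2.16 km

Isostatic balance requires: ρ_c h = (ρ_m − ρ_c) r.
h = r (ρ_m − ρ_c) / ρ_c = 10.6 km × (3.306 − 2.747) / 2.747 = 2.16 km.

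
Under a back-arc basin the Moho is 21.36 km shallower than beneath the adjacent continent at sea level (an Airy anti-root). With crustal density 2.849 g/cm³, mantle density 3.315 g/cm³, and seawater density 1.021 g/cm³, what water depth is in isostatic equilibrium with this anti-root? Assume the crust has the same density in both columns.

5.45 km

Replacing a thickness d of crust by seawater at the top must be balanced by replacing crust with mantle at the base: d (ρ_c − ρ_w) = a (ρ_m − ρ_c).
d = a (ρ_m − ρ_c)/(ρ_c − ρ_w) = 21.36 km × 0.466/1.828 = 5.45 km.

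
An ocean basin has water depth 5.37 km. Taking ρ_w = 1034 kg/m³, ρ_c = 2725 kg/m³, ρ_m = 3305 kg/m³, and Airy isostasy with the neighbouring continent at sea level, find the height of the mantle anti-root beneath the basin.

In Airy isostatic equilibrium: replacing crust with seawater at the top is compensated by replacing crust with mantle at the base: d (ρ_c − ρ_w) = a (ρ_m − ρ_c).
a = d (ρ_c − ρ_w)/(ρ_m − ρ_c) = 5.37 km × 1691/580 = 15.7 km.

15.7 km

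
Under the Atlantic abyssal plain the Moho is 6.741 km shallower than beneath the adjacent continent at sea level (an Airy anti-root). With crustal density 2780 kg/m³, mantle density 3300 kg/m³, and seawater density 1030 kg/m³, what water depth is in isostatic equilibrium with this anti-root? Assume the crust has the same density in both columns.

2 km

Replacing a thickness d of crust by seawater at the top must be balanced by replacing crust with mantle at the base: d (ρ_c − ρ_w) = a (ρ_m − ρ_c).
d = a (ρ_m − ρ_c)/(ρ_c − ρ_w) = 6.741 km × 520/1750 = 2 km.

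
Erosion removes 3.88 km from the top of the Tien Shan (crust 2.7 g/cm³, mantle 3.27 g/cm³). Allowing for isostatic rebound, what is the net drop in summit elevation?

Rebound u = e ρ_c/ρ_m = 3.88 km × 2.7/3.27 = 3.204 km.
Net surface drop = e − u = 3.88 km − 3.204 km = e (ρ_m − ρ_c)/ρ_m = 0.676 km.

0.676 km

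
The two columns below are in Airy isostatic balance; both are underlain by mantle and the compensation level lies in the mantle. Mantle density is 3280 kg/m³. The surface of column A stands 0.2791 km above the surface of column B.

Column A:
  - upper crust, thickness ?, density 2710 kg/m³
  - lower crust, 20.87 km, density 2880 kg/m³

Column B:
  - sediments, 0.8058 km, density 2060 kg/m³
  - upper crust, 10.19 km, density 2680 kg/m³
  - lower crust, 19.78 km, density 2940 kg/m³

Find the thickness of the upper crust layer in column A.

Take the compensation level at the base of the deeper column (depth z_c below the surface of column A) and equate Σ ρ_i t_i down to z_c; mantle fills any gap and the z_c terms cancel.
Column A: x×2710 + 20.87×2880 + (z_c − 20.87 − x)×3280
Column B: 0.2791×0 + 0.8058×2060 + 10.19×2680 + 19.78×2940 + (z_c − 0.2791 − 30.7758)×3280
The z_c×3280 term appears on both sides and cancels. Collect the known terms of each column as K = Σ(ρt)_known − 3280 × (depth of known layers): K_A = 60105.6 − 3280×20.87 = −8348; K_B = 87122.348 − 3280×(0.2791 + 30.7758) = −14737.724.
Balance: K_A − x×(3280 − 2710) = K_B, so x = (K_A − K_B)/(3280 − 2710) = 6389.72/570 = 11.2 km.

11.2 km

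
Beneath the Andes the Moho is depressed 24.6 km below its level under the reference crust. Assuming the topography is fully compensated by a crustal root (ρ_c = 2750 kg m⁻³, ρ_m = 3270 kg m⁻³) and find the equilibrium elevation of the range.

4.65 km

Balancing pressure at the compensation depth: ρ_c h = (ρ_m − ρ_c) r.
h = r (ρ_m − ρ_c) / ρ_c = 24.6 km × (3270 − 2750) / 2750 = 4.65 km.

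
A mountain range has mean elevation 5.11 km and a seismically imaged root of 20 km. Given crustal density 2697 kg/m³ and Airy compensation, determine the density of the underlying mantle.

3390 kg/m³

Airy balance: ρ_c h = (ρ_m − ρ_c) r → ρ_m = ρ_c (1 + h/r).
ρ_m = 2697 × (1 + 5.11 km/20 km) = 3390 kg/m³.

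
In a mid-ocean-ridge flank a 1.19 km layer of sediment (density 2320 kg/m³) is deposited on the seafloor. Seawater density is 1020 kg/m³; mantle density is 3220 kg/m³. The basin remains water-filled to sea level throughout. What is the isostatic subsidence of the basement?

0.703 km

Submarine loading: the sediment displaces seawater, and the subsidence is in turn flooded, so s (ρ_m − ρ_w) = t (ρ_sed − ρ_w).
s = 1.19 km × (2320 − 1020) / (3220 − 1020) = 0.703 km.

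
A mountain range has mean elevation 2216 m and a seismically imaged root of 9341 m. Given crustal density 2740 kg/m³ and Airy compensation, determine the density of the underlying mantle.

Airy balance: ρ_c h = (ρ_m − ρ_c) r → ρ_m = ρ_c (1 + h/r).
ρ_m = 2740 × (1 + 2216 m/9341 m) = 3390 kg/m³.

3390 kg/m³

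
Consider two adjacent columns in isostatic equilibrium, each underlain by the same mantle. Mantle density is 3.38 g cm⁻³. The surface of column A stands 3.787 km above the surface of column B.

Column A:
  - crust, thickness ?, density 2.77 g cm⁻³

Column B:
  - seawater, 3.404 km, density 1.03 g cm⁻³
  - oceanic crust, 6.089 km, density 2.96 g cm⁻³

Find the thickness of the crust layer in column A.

Take the compensation level at the base of the deeper column (depth z_c below the surface of column A) and equate Σ ρ_i t_i down to z_c; mantle fills any gap and the z_c terms cancel.
Column A: x×2.77 + (z_c − 0 − x)×3.38
Column B: 3.787×0 + 3.404×1.03 + 6.089×2.96 + (z_c − 3.787 − 9.493)×3.38
The z_c×3.38 term appears on both sides and cancels. Collect the known terms of each column as K = Σ(ρt)_known − 3.38 × (depth of known layers): K_A = 0 − 3.38×0 = 0; K_B = 21.52956 − 3.38×(3.787 + 9.493) = −23.35684.
Balance: K_A − x×(3.38 − 2.77) = K_B, so x = (K_A − K_B)/(3.38 − 2.77) = 23.3568/0.61 = 38.3 km.

38.3 km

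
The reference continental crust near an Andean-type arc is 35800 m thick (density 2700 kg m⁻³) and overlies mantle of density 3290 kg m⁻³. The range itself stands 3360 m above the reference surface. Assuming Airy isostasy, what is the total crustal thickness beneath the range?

54500 m

Root depth r = h ρ_c / (ρ_m − ρ_c) = 3360 m × 2700 / 590 = 15380 m.
Total thickness = T + h + r = 35800 m + 3360 m + 15380 m = 54500 m.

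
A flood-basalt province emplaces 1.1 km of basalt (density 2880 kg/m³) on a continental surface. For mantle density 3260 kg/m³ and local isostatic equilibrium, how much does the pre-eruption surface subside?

Subaerial loading: s = t ρ_load / ρ_m.
s = 1.1 km × 2880/3260 = 0.972 km.

0.972 km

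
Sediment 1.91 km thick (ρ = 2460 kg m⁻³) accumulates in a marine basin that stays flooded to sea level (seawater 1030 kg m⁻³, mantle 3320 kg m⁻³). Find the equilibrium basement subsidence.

1.19 km

Submarine loading: the sediment displaces seawater, and the subsidence is in turn flooded, so s (ρ_m − ρ_w) = t (ρ_sed − ρ_w).
s = 1.91 km × (2460 − 1030) / (3320 − 1030) = 1.19 km.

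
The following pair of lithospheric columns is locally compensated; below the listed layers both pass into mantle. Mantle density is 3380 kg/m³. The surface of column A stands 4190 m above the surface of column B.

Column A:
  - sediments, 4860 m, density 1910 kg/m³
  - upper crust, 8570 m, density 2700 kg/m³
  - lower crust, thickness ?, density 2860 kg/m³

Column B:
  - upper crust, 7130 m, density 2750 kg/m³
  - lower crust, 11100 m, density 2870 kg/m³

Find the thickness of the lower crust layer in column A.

21800 m

Take the compensation level at the base of the deeper column (depth z_c below the surface of column A) and equate Σ ρ_i t_i down to z_c; mantle fills any gap and the z_c terms cancel.
Column A: 4860×1910 + 8570×2700 + x×2860 + (z_c − 13430 − x)×3380
Column B: 4190×0 + 7130×2750 + 11100×2870 + (z_c − 4190 − 18230)×3380
The z_c×3380 term appears on both sides and cancels. Collect the known terms of each column as K = Σ(ρt)_known − 3380 × (depth of known layers): K_A = 32421600 − 3380×13430 = −12971800; K_B = 51464500 − 3380×(4190 + 18230) = −24315100.
Balance: K_A − x×(3380 − 2860) = K_B, so x = (K_A − K_B)/(3380 − 2860) = 11343300/520 = 21800 m.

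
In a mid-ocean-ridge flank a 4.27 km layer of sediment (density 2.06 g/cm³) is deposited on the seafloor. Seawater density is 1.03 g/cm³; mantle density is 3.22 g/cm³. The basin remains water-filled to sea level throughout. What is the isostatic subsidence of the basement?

2.01 km

Submarine loading: the sediment displaces seawater, and the subsidence is in turn flooded, so s (ρ_m − ρ_w) = t (ρ_sed − ρ_w).
s = 4.27 km × (2.06 − 1.03) / (3.22 − 1.03) = 2.01 km.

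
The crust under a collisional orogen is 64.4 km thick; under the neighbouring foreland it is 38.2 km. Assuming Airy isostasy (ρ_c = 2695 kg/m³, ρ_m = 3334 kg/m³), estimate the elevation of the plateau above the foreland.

5.02 km

Excess crust Δ = 64.4 km − 38.2 km = 26.2 km, split between elevation h and root r with h + r = Δ.
Airy balance ρ_c h = (ρ_m − ρ_c) r gives r = h ρ_c/(ρ_m − ρ_c), so h (1 + ρ_c/(ρ_m − ρ_c)) = Δ, i.e. h = Δ (ρ_m − ρ_c)/ρ_m.
h = 26.2 km × 639/3334 = 5.02 km.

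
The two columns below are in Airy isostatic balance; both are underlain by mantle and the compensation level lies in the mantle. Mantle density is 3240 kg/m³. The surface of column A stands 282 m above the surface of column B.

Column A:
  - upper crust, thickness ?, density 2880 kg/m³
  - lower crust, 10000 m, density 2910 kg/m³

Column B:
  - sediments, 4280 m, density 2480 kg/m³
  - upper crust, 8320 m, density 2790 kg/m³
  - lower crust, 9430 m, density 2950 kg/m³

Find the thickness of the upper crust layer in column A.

20400 m

Take the compensation level at the base of the deeper column (depth z_c below the surface of column A) and equate Σ ρ_i t_i down to z_c; mantle fills any gap and the z_c terms cancel.
Column A: x×2880 + 10000×2910 + (z_c − 10000 − x)×3240
Column B: 282×0 + 4280×2480 + 8320×2790 + 9430×2950 + (z_c − 282 − 22030)×3240
The z_c×3240 term appears on both sides and cancels. Collect the known terms of each column as K = Σ(ρt)_known − 3240 × (depth of known layers): K_A = 29100000 − 3240×10000 = −3300000; K_B = 61645700 − 3240×(282 + 22030) = −10645180.
Balance: K_A − x×(3240 − 2880) = K_B, so x = (K_A − K_B)/(3240 − 2880) = 7345180/360 = 20400 m.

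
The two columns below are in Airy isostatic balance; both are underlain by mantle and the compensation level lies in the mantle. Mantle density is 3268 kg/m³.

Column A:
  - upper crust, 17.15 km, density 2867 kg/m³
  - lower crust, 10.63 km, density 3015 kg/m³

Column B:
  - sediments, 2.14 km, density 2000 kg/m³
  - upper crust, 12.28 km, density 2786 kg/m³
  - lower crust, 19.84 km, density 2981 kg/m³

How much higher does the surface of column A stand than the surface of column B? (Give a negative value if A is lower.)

−1.46 km

For any compensation level in the mantle, the mantle terms cancel and isostasy reduces to e = (Σt_A − Σt_B) − (Σ(ρt)_A − Σ(ρt)_B) / ρ_m.
Σt_A = 27.78 km; Σt_B = 34.26 km; Σ(ρt)_A = 81218.5; Σ(ρt)_B = 97635.12 (in km·kg/m³).
e = (27.78 − 34.26) − (81218.5 − 97635.12) / 3268 = −1.46 km.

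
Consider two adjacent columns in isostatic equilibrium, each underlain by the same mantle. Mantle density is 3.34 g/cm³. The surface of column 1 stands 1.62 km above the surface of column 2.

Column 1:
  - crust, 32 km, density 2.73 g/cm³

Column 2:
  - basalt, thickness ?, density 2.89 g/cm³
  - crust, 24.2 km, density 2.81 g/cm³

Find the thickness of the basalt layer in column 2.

Take the compensation level at the base of the deeper column (depth z_c below the surface of column 1) and equate Σ ρ_i t_i down to z_c; mantle fills any gap and the z_c terms cancel.
Column 1: 32×2.73 + (z_c − 32)×3.34
Column 2: 1.62×0 + x×2.89 + 24.2×2.81 + (z_c − 1.62 − 24.2 − x)×3.34
The z_c×3.34 term appears on both sides and cancels. Collect the known terms of each column as K = Σ(ρt)_known − 3.34 × (depth of known layers): K_1 = 87.36 − 3.34×32 = −19.52; K_2 = 68.002 − 3.34×(1.62 + 24.2) = −18.2368.
Balance: K_1 = K_2 − x×(3.34 − 2.89), so x = (K_2 − K_1)/(3.34 − 2.89) = 1.2832/0.45 = 2.85 km.

2.85 km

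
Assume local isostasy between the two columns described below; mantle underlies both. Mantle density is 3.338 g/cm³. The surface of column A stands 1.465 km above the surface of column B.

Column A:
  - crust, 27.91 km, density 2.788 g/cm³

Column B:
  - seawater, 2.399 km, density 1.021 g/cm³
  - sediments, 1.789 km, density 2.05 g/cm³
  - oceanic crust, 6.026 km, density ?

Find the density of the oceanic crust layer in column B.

2.91 g/cm³

Take the compensation level at the base of the deeper column (depth z_c below the surface of column A) and equate Σ ρ_i t_i down to z_c; mantle fills any gap and the z_c terms cancel.
Column A: 27.91×2.788 + (z_c − 27.91)×3.338
Column B: 1.465×0 + 2.399×1.021 + 1.789×2.05 + 6.026×ρ + (z_c − 1.465 − 10.214)×3.338
The z_c×3.338 term appears on both sides and cancels. Collect the known terms of each column as K = Σ(ρt)_known − 3.338 × (depth of known layers): K_A = 77.81308 − 3.338×27.91 = −15.3505; K_B = 6.116829 − 3.338×(1.465 + 10.214) = −32.867673.
Balance: K_A = K_B + 6.026×ρ, so ρ = (K_A − K_B)/6.026 = 17.5172/6.026 = 2.91 g/cm³.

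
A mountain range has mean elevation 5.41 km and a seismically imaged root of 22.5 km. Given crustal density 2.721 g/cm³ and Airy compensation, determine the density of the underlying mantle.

Airy balance: ρ_c h = (ρ_m − ρ_c) r → ρ_m = ρ_c (1 + h/r).
ρ_m = 2.721 × (1 + 5.41 km/22.5 km) = 3.38 g/cm³.

3.38 g/cm³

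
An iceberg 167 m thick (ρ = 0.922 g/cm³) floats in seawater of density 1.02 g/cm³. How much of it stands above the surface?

16 m

Floating equilibrium: submerged depth d = t ρ_obj/ρ_fluid = 167 m × 0.922/1.02 = 151 m.
Freeboard = t − d = 167 m − 151 m = 16 m.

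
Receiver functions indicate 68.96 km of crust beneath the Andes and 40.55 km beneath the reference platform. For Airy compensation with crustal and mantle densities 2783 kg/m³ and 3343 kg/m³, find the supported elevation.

Excess crust Δ = 68.96 km − 40.55 km = 28.41 km, split between elevation h and root r with h + r = Δ.
Airy balance ρ_c h = (ρ_m − ρ_c) r gives r = h ρ_c/(ρ_m − ρ_c), so h (1 + ρ_c/(ρ_m − ρ_c)) = Δ, i.e. h = Δ (ρ_m − ρ_c)/ρ_m.
h = 28.41 km × 560/3343 = 4.76 km.

4.76 km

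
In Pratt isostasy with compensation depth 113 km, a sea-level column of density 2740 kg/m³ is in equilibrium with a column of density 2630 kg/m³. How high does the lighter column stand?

ρ_ref D = ρ (D + h) → h = D (ρ_ref − ρ)/ρ.
h = 113 km × (2740 − 2630)/2630 = 4.73 km.

4.73 km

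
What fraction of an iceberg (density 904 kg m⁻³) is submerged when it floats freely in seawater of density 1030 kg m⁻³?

87.8%

Submerged fraction = ρ_obj/ρ_fluid = 904/1030 = 87.8%.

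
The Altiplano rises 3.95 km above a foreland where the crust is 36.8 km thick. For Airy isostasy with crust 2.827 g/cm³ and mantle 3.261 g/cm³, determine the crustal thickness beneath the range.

66.5 km

Root depth r = h ρ_c / (ρ_m − ρ_c) = 3.95 km × 2.827 / 0.434 = 25.73 km.
Total thickness = T + h + r = 36.8 km + 3.95 km + 25.73 km = 66.5 km.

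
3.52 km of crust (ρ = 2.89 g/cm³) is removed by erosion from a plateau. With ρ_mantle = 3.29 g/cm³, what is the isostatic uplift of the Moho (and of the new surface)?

Unloading: uplift u = e ρ_c/ρ_m = 3.52 km × 2.89/3.29 = 3.09 km.

3.09 km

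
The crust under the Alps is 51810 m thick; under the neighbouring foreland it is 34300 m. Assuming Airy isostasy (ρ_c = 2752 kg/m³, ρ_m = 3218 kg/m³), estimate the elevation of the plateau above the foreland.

2540 m

Excess crust Δ = 51810 m − 34300 m = 17510 m, split between elevation h and root r with h + r = Δ.
Airy balance ρ_c h = (ρ_m − ρ_c) r gives r = h ρ_c/(ρ_m − ρ_c), so h (1 + ρ_c/(ρ_m − ρ_c)) = Δ, i.e. h = Δ (ρ_m − ρ_c)/ρ_m.
h = 17510 m × 466/3218 = 2540 m.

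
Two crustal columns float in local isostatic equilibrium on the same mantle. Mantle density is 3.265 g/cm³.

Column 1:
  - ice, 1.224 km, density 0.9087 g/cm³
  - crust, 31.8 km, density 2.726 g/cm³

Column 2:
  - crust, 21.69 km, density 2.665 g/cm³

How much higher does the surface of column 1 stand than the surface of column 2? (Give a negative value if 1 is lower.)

2.15 km

For any compensation level in the mantle, the mantle terms cancel and isostasy reduces to e = (Σt_1 − Σt_2) − (Σ(ρt)_1 − Σ(ρt)_2) / ρ_m.
Σt_1 = 33.024 km; Σt_2 = 21.69 km; Σ(ρt)_1 = 87.7990488; Σ(ρt)_2 = 57.80385 (in km·g/cm³).
e = (33.024 − 21.69) − (87.7990488 − 57.80385) / 3.265 = 2.15 km.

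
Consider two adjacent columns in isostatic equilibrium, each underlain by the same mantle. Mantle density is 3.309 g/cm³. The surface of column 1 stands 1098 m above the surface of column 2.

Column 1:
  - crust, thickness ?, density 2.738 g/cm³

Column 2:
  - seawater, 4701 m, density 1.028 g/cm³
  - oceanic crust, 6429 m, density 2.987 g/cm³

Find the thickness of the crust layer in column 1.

28800 m

Take the compensation level at the base of the deeper column (depth z_c below the surface of column 1) and equate Σ ρ_i t_i down to z_c; mantle fills any gap and the z_c terms cancel.
Column 1: x×2.738 + (z_c − 0 − x)×3.309
Column 2: 1098×0 + 4701×1.028 + 6429×2.987 + (z_c − 1098 − 11130)×3.309
The z_c×3.309 term appears on both sides and cancels. Collect the known terms of each column as K = Σ(ρt)_known − 3.309 × (depth of known layers): K_1 = 0 − 3.309×0 = 0; K_2 = 24036.051 − 3.309×(1098 + 11130) = −16426.401.
Balance: K_1 − x×(3.309 − 2.738) = K_2, so x = (K_1 − K_2)/(3.309 − 2.738) = 16426.4/0.571 = 28800 m.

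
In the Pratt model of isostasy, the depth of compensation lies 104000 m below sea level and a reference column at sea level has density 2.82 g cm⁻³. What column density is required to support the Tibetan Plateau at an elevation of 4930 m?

2.69 g cm⁻³

Pratt balance: ρ_ref D = ρ (D + h).
ρ = ρ_ref D/(D + h) = 2.82 × 104000 m/(104000 m + 4930 m) = 2.69 g cm⁻³.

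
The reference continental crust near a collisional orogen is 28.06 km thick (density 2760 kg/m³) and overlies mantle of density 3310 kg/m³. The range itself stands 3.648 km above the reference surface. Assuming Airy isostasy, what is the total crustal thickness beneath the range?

50 km

Root depth r = h ρ_c / (ρ_m − ρ_c) = 3.648 km × 2760 / 550 = 18.31 km.
Total thickness = T + h + r = 28.06 km + 3.648 km + 18.31 km = 50 km.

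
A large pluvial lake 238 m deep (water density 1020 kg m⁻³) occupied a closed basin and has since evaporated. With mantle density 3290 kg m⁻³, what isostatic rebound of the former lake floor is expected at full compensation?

u = d ρ_w/ρ_m = 238 m × 1020/3290 = 73.8 m.

73.8 m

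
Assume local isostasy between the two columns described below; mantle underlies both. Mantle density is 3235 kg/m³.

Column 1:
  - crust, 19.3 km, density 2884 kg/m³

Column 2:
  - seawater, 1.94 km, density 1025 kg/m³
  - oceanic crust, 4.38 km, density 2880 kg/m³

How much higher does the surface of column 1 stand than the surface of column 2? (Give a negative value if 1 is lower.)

For any compensation level in the mantle, the mantle terms cancel and isostasy reduces to e = (Σt_1 − Σt_2) − (Σ(ρt)_1 − Σ(ρt)_2) / ρ_m.
Σt_1 = 19.3 km; Σt_2 = 6.32 km; Σ(ρt)_1 = 55661.2; Σ(ρt)_2 = 14602.9 (in km·kg/m³).
e = (19.3 − 6.32) − (55661.2 − 14602.9) / 3235 = 0.288 km.

0.288 km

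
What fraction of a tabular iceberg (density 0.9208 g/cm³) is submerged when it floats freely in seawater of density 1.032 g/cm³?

Submerged fraction = ρ_obj/ρ_fluid = 0.9208/1.032 = 0.892.

0.892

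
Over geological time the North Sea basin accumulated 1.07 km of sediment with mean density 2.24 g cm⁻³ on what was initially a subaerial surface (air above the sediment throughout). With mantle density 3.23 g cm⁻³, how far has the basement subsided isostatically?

Subaerial load: s = t ρ_sed / ρ_m = 1.07 km × 2.24/3.23 = 0.742 km.

0.742 km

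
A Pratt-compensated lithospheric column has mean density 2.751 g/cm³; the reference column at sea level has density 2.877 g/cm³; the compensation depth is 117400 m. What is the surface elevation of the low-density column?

5380 m

ρ_ref D = ρ (D + h) → h = D (ρ_ref − ρ)/ρ.
h = 117400 m × (2.877 − 2.751)/2.751 = 5380 m.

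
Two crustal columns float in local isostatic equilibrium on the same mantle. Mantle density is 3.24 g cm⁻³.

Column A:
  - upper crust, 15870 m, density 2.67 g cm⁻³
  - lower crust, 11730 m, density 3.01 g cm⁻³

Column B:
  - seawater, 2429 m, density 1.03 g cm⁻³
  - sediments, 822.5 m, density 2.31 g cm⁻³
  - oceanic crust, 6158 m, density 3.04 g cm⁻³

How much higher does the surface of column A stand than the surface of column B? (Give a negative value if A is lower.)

For any compensation level in the mantle, the mantle terms cancel and isostasy reduces to e = (Σt_A − Σt_B) − (Σ(ρt)_A − Σ(ρt)_B) / ρ_m.
Σt_A = 27600 m; Σt_B = 9409.5 m; Σ(ρt)_A = 77680.2; Σ(ρt)_B = 23122.165 (in m·g cm⁻³).
e = (27600 − 9409.5) − (77680.2 − 23122.165) / 3.24 = 1350 m.

1350 m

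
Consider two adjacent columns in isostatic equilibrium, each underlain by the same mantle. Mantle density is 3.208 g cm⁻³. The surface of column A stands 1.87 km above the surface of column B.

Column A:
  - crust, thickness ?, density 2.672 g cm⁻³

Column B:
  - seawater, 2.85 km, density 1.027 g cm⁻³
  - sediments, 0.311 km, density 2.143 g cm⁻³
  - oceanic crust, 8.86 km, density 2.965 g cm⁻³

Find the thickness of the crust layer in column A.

27.4 km

Take the compensation level at the base of the deeper column (depth z_c below the surface of column A) and equate Σ ρ_i t_i down to z_c; mantle fills any gap and the z_c terms cancel.
Column A: x×2.672 + (z_c − 0 − x)×3.208
Column B: 1.87×0 + 2.85×1.027 + 0.311×2.143 + 8.86×2.965 + (z_c − 1.87 − 12.021)×3.208
The z_c×3.208 term appears on both sides and cancels. Collect the known terms of each column as K = Σ(ρt)_known − 3.208 × (depth of known layers): K_A = 0 − 3.208×0 = 0; K_B = 29.863323 − 3.208×(1.87 + 12.021) = −14.699005.
Balance: K_A − x×(3.208 − 2.672) = K_B, so x = (K_A − K_B)/(3.208 − 2.672) = 14.699/0.536 = 27.4 km.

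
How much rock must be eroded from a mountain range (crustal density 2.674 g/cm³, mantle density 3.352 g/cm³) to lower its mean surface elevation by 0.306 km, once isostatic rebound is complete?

Net drop Δ = e − u = e − e ρ_c/ρ_m = e (ρ_m − ρ_c)/ρ_m.
e = Δ ρ_m/(ρ_m − ρ_c) = 0.306 km × 3.352/0.678 = 1.51 km.

1.51 km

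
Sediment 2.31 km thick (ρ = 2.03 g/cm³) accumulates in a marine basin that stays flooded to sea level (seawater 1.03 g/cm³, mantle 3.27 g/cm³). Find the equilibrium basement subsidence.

Submarine loading: the sediment displaces seawater, and the subsidence is in turn flooded, so s (ρ_m − ρ_w) = t (ρ_sed − ρ_w).
s = 2.31 km × (2.03 − 1.03) / (3.27 − 1.03) = 1.03 km.

1.03 km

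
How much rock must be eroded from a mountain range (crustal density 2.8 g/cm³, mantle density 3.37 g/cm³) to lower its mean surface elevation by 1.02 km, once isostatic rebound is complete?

Net drop Δ = e − u = e − e ρ_c/ρ_m = e (ρ_m − ρ_c)/ρ_m.
e = Δ ρ_m/(ρ_m − ρ_c) = 1.02 km × 3.37/0.57 = 6.03 km.

6.03 km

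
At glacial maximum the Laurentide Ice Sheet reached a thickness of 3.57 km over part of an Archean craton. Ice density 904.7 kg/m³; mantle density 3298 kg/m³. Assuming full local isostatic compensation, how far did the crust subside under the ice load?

For local isostatic compensation: the ice load ρ_ice t is balanced by mantle displaced below, ρ_m s.
s = t ρ_ice / ρ_m = 3.57 km × 904.7/3298 = 0.979 km.

0.979 km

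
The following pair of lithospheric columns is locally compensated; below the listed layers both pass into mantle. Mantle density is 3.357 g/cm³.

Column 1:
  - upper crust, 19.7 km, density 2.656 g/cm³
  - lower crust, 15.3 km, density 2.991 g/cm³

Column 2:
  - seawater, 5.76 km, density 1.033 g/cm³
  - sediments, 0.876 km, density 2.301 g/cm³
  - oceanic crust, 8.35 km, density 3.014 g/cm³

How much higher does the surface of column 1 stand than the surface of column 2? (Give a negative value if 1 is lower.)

0.666 km

For any compensation level in the mantle, the mantle terms cancel and isostasy reduces to e = (Σt_1 − Σt_2) − (Σ(ρt)_1 − Σ(ρt)_2) / ρ_m.
Σt_1 = 35 km; Σt_2 = 14.986 km; Σ(ρt)_1 = 98.0855; Σ(ρt)_2 = 33.132656 (in km·g/cm³).
e = (35 − 14.986) − (98.0855 − 33.132656) / 3.357 = 0.666 km.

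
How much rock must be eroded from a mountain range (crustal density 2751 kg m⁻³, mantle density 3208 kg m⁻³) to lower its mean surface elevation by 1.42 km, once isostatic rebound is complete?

9.97 km

Net drop Δ = e − u = e − e ρ_c/ρ_m = e (ρ_m − ρ_c)/ρ_m.
e = Δ ρ_m/(ρ_m − ρ_c) = 1.42 km × 3208/457 = 9.97 km.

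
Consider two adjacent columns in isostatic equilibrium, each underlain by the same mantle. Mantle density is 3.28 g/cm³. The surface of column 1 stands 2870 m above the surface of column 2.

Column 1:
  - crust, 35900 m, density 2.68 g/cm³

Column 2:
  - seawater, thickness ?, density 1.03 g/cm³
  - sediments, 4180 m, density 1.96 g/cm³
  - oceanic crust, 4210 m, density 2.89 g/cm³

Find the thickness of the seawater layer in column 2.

2210 m

Take the compensation level at the base of the deeper column (depth z_c below the surface of column 1) and equate Σ ρ_i t_i down to z_c; mantle fills any gap and the z_c terms cancel.
Column 1: 35900×2.68 + (z_c − 35900)×3.28
Column 2: 2870×0 + x×1.03 + 4180×1.96 + 4210×2.89 + (z_c − 2870 − 8390 − x)×3.28
The z_c×3.28 term appears on both sides and cancels. Collect the known terms of each column as K = Σ(ρt)_known − 3.28 × (depth of known layers): K_1 = 96212 − 3.28×35900 = −21540; K_2 = 20359.7 − 3.28×(2870 + 8390) = −16573.1.
Balance: K_1 = K_2 − x×(3.28 − 1.03), so x = (K_2 − K_1)/(3.28 − 1.03) = 4966.9/2.25 = 2210 m.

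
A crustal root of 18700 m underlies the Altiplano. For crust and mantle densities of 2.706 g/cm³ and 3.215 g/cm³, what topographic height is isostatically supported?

Equating mass per unit area of the two columns: ρ_c h = (ρ_m − ρ_c) r.
h = r (ρ_m − ρ_c) / ρ_c = 18700 m × (3.215 − 2.706) / 2.706 = 3520 m.

3520 m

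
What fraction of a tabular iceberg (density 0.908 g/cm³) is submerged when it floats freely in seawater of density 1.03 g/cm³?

88.2%

Submerged fraction = ρ_obj/ρ_fluid = 0.908/1.03 = 88.2%.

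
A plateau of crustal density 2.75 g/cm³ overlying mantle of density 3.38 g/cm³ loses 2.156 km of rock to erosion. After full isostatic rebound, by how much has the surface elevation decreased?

0.402 km

Rebound u = e ρ_c/ρ_m = 2.156 km × 2.75/3.38 = 1.754 km.
Net surface drop = e − u = 2.156 km − 1.754 km = e (ρ_m − ρ_c)/ρ_m = 0.402 km.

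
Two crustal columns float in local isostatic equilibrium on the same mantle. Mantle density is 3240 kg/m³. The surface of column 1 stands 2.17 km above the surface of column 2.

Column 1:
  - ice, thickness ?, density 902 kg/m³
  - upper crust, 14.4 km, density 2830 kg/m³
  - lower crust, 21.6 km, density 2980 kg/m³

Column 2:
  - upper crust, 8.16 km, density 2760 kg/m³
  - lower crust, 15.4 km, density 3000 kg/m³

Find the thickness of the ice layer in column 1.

Take the compensation level at the base of the deeper column (depth z_c below the surface of column 1) and equate Σ ρ_i t_i down to z_c; mantle fills any gap and the z_c terms cancel.
Column 1: x×902 + 14.4×2830 + 21.6×2980 + (z_c − 36 − x)×3240
Column 2: 2.17×0 + 8.16×2760 + 15.4×3000 + (z_c − 2.17 − 23.56)×3240
The z_c×3240 term appears on both sides and cancels. Collect the known terms of each column as K = Σ(ρt)_known − 3240 × (depth of known layers): K_1 = 105120 − 3240×36 = −11520; K_2 = 68721.6 − 3240×(2.17 + 23.56) = −14643.6.
Balance: K_1 − x×(3240 − 902) = K_2, so x = (K_1 − K_2)/(3240 − 902) = 3123.6/2338 = 1.34 km.

1.34 km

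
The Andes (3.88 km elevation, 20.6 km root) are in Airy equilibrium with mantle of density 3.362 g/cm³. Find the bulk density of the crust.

2.83 g/cm³

ρ_c h = (ρ_m − ρ_c) r → ρ_c (h + r) = ρ_m r → ρ_c = ρ_m r / (h + r).
ρ_c = 3.362 × 20.6 km / (3.88 km + 20.6 km) = 2.83 g/cm³.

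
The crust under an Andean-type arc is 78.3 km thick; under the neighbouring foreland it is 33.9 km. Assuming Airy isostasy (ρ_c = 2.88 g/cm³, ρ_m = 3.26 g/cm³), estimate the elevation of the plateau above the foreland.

5.18 km

Excess crust Δ = 78.3 km − 33.9 km = 44.4 km, split between elevation h and root r with h + r = Δ.
Airy balance ρ_c h = (ρ_m − ρ_c) r gives r = h ρ_c/(ρ_m − ρ_c), so h (1 + ρ_c/(ρ_m − ρ_c)) = Δ, i.e. h = Δ (ρ_m − ρ_c)/ρ_m.
h = 44.4 km × 0.38/3.26 = 5.18 km.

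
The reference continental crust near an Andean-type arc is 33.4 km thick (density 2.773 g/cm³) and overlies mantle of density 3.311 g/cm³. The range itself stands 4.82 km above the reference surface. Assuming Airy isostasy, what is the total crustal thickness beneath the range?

Root depth r = h ρ_c / (ρ_m − ρ_c) = 4.82 km × 2.773 / 0.538 = 24.84 km.
Total thickness = T + h + r = 33.4 km + 4.82 km + 24.84 km = 63.1 km.

63.1 km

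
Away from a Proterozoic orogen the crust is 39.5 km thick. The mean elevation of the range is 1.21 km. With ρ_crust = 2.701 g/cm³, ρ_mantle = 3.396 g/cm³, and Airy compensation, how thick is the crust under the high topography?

Root depth r = h ρ_c / (ρ_m − ρ_c) = 1.21 km × 2.701 / 0.695 = 4.702 km.
Total thickness = T + h + r = 39.5 km + 1.21 km + 4.702 km = 45.4 km.

45.4 km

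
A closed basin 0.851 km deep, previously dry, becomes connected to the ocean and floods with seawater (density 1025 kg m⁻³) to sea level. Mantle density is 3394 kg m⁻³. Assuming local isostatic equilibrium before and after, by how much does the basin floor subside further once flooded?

0.368 km

After flooding the water column is d + s deep. Its weight must equal the weight of mantle displaced by the extra subsidence s: (d + s) ρ_w = s ρ_m.
s = d ρ_w / (ρ_m − ρ_w) = 0.851 km × 1025/(3394 − 1025) = 0.368 km.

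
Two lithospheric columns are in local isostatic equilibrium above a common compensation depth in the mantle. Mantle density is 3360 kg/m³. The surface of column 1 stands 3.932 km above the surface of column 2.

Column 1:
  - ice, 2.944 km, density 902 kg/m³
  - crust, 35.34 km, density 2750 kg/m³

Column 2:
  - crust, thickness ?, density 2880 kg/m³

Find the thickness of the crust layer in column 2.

Take the compensation level at the base of the deeper column (depth z_c below the surface of column 1) and equate Σ ρ_i t_i down to z_c; mantle fills any gap and the z_c terms cancel.
Column 1: 2.944×902 + 35.34×2750 + (z_c − 38.284)×3360
Column 2: 3.932×0 + x×2880 + (z_c − 3.932 − 0 − x)×3360
The z_c×3360 term appears on both sides and cancels. Collect the known terms of each column as K = Σ(ρt)_known − 3360 × (depth of known layers): K_1 = 99840.488 − 3360×38.284 = −28793.752; K_2 = 0 − 3360×(3.932 + 0) = −13211.52.
Balance: K_1 = K_2 − x×(3360 − 2880), so x = (K_2 − K_1)/(3360 − 2880) = 15582.2/480 = 32.5 km.

32.5 km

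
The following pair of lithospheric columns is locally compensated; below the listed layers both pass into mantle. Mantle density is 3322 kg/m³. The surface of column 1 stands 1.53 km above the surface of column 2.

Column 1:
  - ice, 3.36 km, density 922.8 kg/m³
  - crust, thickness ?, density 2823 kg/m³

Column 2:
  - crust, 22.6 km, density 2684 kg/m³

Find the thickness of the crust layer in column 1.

22.9 km

Take the compensation level at the base of the deeper column (depth z_c below the surface of column 1) and equate Σ ρ_i t_i down to z_c; mantle fills any gap and the z_c terms cancel.
Column 1: 3.36×922.8 + x×2823 + (z_c − 3.36 − x)×3322
Column 2: 1.53×0 + 22.6×2684 + (z_c − 1.53 − 22.6)×3322
The z_c×3322 term appears on both sides and cancels. Collect the known terms of each column as K = Σ(ρt)_known − 3322 × (depth of known layers): K_1 = 3100.608 − 3322×3.36 = −8061.312; K_2 = 60658.4 − 3322×(1.53 + 22.6) = −19501.46.
Balance: K_1 − x×(3322 − 2823) = K_2, so x = (K_1 − K_2)/(3322 − 2823) = 11440.1/499 = 22.9 km.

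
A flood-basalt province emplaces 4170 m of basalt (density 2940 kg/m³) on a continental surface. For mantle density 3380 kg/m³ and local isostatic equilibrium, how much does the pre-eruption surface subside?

3630 m

Subaerial loading: s = t ρ_load / ρ_m.
s = 4170 m × 2940/3380 = 3630 m.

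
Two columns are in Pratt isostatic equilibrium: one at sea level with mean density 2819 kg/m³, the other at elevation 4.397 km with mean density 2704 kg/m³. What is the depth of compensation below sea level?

103 km

ρ_ref D = ρ (D + h) → D (ρ_ref − ρ) = ρ h.
D = ρ h/(ρ_ref − ρ) = 2704 × 4.397 km/(2819 − 2704) = 103 km.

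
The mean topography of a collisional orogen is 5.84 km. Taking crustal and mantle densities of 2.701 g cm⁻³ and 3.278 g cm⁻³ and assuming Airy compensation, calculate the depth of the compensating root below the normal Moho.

27.3 km

By Archimedes' principle applied to the lithosphere: the weight of the topography is balanced by the buoyancy of the root, ρ_c h = (ρ_m − ρ_c) r.
r = h · ρ_c / (ρ_m − ρ_c) = 5.84 km × 2.701 / (3.278 − 2.701) = 27.3 km.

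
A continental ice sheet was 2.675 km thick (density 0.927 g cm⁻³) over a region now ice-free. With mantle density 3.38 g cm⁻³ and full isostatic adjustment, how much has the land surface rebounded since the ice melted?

Removing the load lets mantle flow back in; uplift u satisfies ρ_ice t = ρ_m u.
u = t ρ_ice/ρ_m = 2.675 km × 0.927/3.38 = 0.734 km.

0.734 km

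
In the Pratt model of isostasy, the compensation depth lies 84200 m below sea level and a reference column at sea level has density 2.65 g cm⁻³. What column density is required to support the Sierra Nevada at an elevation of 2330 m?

Pratt balance: ρ_ref D = ρ (D + h).
ρ = ρ_ref D/(D + h) = 2.65 × 84200 m/(84200 m + 2330 m) = 2.58 g cm⁻³.

2.58 g cm⁻³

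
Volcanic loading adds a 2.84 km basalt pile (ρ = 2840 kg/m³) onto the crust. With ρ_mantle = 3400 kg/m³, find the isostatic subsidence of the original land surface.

2.37 km

Subaerial loading: s = t ρ_load / ρ_m.
s = 2.84 km × 2840/3400 = 2.37 km.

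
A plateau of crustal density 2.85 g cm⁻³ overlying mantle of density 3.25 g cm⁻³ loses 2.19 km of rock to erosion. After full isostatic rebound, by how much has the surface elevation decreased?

0.27 km

Rebound u = e ρ_c/ρ_m = 2.19 km × 2.85/3.25 = 1.92 km.
Net surface drop = e − u = 2.19 km − 1.92 km = e (ρ_m − ρ_c)/ρ_m = 0.27 km.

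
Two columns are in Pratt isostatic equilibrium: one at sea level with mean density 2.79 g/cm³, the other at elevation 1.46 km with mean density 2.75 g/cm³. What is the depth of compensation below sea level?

ρ_ref D = ρ (D + h) → D (ρ_ref − ρ) = ρ h.
D = ρ h/(ρ_ref − ρ) = 2.75 × 1.46 km/(2.79 − 2.75) = 100 km.

100 km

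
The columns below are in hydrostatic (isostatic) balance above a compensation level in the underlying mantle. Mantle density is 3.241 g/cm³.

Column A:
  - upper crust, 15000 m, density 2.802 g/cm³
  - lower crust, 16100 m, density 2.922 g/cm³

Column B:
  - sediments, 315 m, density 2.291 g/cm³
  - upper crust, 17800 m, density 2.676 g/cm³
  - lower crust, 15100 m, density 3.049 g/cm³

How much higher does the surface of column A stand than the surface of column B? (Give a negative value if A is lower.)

For any compensation level in the mantle, the mantle terms cancel and isostasy reduces to e = (Σt_A − Σt_B) − (Σ(ρt)_A − Σ(ρt)_B) / ρ_m.
Σt_A = 31100 m; Σt_B = 33215 m; Σ(ρt)_A = 89074.2; Σ(ρt)_B = 94394.365 (in m·g/cm³).
e = (31100 − 33215) − (89074.2 − 94394.365) / 3.241 = −473 m.

−473 m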